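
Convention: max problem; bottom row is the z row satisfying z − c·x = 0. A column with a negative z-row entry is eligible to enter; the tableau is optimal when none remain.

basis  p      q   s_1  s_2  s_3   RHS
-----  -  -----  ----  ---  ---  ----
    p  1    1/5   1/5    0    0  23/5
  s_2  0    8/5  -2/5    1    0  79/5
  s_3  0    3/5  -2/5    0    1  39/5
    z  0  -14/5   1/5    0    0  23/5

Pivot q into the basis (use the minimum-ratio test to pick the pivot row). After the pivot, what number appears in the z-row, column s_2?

Ratio test on column q — row 1: (23/5)/(1/5) = 23; row 2: (79/5)/(8/5) = 79/8; row 3: (39/5)/(3/5) = 13. Minimum is 79/8 at row 2 (s_2 leaves); pivot element 8/5.
Divide row 2 by 8/5; eliminate column q from the other rows.
z-row update in column s_2: 0 − (-14/5)·(5/8) = 7/4.

7/4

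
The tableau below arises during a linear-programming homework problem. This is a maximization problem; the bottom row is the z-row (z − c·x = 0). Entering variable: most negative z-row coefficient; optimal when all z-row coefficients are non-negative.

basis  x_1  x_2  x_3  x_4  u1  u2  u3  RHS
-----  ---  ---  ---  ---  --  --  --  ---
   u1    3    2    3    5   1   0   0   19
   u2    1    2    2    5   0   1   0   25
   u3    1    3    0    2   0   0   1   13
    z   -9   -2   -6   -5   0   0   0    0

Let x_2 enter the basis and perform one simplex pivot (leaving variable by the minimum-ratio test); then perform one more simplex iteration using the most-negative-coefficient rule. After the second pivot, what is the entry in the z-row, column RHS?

Ratio test on column x_2 — row 1: 19/2 = 19/2; row 2: 25/2 = 25/2; row 3: 13/3 = 13/3. Minimum is 13/3 at row 3 (u3 leaves); pivot element 3.
Divide row 3 by 3; eliminate column x_2 from the other rows.
Second iteration: most negative z-row entry is -25/3 in column x_1, so x_1 enters.
Ratio test on column x_1 — row 1: (31/3)/(7/3) = 31/7; row 2: (49/3)/(1/3) = 49; row 3: (13/3)/(1/3) = 13. Minimum is 31/7 at row 1 (u1 leaves); pivot element 7/3.
Divide row 1 by 7/3; eliminate column x_1 from the other rows.
After both pivots, the entry at the z-row, column RHS is 319/7.

319/7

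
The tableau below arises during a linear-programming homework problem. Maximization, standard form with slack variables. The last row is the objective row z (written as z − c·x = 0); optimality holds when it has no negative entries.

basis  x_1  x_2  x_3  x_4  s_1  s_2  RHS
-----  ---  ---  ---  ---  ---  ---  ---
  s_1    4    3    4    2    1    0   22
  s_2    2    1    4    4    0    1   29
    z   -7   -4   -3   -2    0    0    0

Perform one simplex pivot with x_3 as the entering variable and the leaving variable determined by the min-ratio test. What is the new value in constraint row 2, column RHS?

Ratio test on column x_3 — row 1: 22/4 = 11/2; row 2: 29/4 = 29/4. Minimum is 11/2 at row 1 (s_1 leaves); pivot element 4.
Divide row 1 by 4; eliminate column x_3 from the other rows.
Row 2 update in column RHS: 29 − 4·(11/2) = 7.

7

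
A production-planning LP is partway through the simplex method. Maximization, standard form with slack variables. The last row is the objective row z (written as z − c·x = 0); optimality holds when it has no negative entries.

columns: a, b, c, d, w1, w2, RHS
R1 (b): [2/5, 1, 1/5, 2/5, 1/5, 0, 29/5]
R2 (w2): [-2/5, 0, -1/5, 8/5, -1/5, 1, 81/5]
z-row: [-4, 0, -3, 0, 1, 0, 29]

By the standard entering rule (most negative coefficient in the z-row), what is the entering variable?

Negative z-row entries: a: -4, c: -3.
The most negative is -4 in column a, so a enters.

a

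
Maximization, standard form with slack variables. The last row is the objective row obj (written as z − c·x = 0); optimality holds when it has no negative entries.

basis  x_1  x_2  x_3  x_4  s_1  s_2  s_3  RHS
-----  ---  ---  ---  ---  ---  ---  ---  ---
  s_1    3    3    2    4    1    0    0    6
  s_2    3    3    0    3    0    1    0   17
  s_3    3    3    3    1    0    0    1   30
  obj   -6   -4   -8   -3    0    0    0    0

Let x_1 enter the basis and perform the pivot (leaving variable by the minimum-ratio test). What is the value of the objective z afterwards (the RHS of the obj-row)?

Ratio test on column x_1 — row 1: 6/3 = 2; row 2: 17/3 = 17/3; row 3: 30/3 = 10. Minimum is 2 at row 1 (s_1 leaves); pivot element 3.
Pivot on row 1; the obj-row RHS becomes 0 − (-6)·2 = 12.

12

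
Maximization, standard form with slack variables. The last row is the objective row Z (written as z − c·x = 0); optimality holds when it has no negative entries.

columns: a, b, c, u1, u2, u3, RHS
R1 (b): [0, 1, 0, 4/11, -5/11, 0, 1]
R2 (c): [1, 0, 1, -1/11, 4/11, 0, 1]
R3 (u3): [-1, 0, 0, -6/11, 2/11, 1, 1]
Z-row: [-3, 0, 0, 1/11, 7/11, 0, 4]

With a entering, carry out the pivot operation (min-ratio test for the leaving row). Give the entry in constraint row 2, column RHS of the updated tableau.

1

Ratio test on column a — row 1: entry 0 ≤ 0; row 2: 1/1 = 1; row 3: entry -1 ≤ 0. Minimum is 1 at row 2 (c leaves); pivot element 1.
Divide row 2 by 1; eliminate column a from the other rows.
In the new row 2, the RHS entry is the old entry divided by the pivot: 1/1 = 1.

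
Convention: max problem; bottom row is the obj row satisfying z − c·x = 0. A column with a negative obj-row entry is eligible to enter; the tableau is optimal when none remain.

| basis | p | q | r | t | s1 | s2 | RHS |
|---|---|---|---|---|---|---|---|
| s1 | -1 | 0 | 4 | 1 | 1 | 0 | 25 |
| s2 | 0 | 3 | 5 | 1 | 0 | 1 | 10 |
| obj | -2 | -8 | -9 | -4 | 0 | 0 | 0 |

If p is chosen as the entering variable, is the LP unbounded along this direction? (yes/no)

yes

Every constraint-row entry in column p is ≤ 0, so increasing p is unbounded.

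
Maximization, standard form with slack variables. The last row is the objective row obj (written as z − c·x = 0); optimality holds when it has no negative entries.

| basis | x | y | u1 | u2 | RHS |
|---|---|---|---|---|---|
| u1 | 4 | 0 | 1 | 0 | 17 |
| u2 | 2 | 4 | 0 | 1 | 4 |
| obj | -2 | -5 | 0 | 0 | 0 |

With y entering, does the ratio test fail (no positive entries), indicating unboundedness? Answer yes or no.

no

Column y has positive entries in row(s) 2, so the ratio test bounds it — not unbounded.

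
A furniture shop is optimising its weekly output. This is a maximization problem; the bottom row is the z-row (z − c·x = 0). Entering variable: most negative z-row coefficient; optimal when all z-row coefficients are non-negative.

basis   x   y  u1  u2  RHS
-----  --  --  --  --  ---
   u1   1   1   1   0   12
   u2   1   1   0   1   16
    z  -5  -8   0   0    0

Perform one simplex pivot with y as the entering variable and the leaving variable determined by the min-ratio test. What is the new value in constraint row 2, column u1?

-1

Ratio test on column y — row 1: 12/1 = 12; row 2: 16/1 = 16. Minimum is 12 at row 1 (u1 leaves); pivot element 1.
Divide row 1 by 1; eliminate column y from the other rows.
Row 2 update in column u1: 0 − 1·1 = -1.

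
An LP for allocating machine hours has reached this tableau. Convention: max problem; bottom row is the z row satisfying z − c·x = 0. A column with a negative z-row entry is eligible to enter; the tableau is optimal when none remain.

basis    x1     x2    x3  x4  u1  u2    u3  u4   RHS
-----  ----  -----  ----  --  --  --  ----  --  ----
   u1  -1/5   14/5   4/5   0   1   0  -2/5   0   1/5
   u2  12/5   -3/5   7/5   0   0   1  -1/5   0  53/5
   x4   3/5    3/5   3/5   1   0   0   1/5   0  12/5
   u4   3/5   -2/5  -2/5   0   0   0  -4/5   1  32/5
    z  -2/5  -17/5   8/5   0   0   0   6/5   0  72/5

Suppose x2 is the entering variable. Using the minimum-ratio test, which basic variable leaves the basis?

Column x2 entries and ratios — u1: (1/5)/(14/5) = 1/14; u2: -3/5 ≤ 0, skip; x4: (12/5)/(3/5) = 4; u4: -2/5 ≤ 0, skip.
Smallest ratio is 1/14 in the row of u1, so u1 leaves.

u1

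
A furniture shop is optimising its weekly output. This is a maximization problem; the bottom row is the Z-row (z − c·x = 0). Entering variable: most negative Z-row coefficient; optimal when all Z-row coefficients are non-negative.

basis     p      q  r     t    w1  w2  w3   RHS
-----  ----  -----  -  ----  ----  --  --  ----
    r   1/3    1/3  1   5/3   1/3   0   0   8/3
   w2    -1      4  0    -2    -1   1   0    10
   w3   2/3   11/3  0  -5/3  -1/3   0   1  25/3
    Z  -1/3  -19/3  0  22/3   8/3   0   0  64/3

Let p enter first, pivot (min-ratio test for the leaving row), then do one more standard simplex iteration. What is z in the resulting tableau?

Ratio test on column p — row 1: (8/3)/(1/3) = 8; row 2: entry -1 ≤ 0; row 3: (25/3)/(2/3) = 25/2. Minimum is 8 at row 1 (r leaves); pivot element 1/3.
Pivot on row 1; the Z-row RHS becomes 64/3 − (-1/3)·8 = 24.
Next entering variable (most negative Z-row entry -6): q.
Ratio test on column q — row 1: 8/1 = 8; row 2: 18/5 = 18/5; row 3: 3/3 = 1. Minimum is 1 at row 3 (w3 leaves); pivot element 3.
After the second pivot the Z-row RHS is 24 − (-6)·1 = 30.

30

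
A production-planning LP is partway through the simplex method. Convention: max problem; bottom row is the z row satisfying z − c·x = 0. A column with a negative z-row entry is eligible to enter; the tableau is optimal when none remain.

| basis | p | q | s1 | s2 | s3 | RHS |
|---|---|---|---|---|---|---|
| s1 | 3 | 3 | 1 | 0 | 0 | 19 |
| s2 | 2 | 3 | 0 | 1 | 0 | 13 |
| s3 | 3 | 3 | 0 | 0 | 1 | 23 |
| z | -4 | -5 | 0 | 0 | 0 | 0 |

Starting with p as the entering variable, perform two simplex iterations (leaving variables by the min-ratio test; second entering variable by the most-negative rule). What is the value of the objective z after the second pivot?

Ratio test on column p — row 1: 19/3 = 19/3; row 2: 13/2 = 13/2; row 3: 23/3 = 23/3. Minimum is 19/3 at row 1 (s1 leaves); pivot element 3.
Pivot on row 1; the z-row RHS becomes 0 − (-4)·(19/3) = 76/3.
Next entering variable (most negative z-row entry -1): q.
Ratio test on column q — row 1: (19/3)/1 = 19/3; row 2: (1/3)/1 = 1/3; row 3: entry 0 ≤ 0. Minimum is 1/3 at row 2 (s2 leaves); pivot element 1.
After the second pivot the z-row RHS is 76/3 − (-1)·(1/3) = 77/3.

77/3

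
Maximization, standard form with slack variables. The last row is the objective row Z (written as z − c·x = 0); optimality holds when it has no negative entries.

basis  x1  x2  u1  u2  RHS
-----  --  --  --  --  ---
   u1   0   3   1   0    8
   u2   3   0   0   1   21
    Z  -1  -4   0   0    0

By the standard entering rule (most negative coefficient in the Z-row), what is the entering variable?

x2

Negative Z-row entries: x1: -1, x2: -4.
The most negative is -4 in column x2, so x2 enters.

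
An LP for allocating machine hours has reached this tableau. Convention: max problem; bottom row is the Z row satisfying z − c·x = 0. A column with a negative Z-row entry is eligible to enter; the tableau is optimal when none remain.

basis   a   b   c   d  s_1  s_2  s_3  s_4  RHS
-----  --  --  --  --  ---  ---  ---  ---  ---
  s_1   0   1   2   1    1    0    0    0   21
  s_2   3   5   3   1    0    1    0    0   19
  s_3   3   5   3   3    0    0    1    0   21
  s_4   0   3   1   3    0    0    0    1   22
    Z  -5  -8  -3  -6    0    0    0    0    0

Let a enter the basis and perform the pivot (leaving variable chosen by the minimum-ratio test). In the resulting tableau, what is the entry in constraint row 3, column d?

Ratio test on column a — row 1: entry 0 ≤ 0; row 2: 19/3 = 19/3; row 3: 21/3 = 7; row 4: entry 0 ≤ 0. Minimum is 19/3 at row 2 (s_2 leaves); pivot element 3.
Divide row 2 by 3; eliminate column a from the other rows.
Row 3 update in column d: 3 − 3·(1/3) = 2.

2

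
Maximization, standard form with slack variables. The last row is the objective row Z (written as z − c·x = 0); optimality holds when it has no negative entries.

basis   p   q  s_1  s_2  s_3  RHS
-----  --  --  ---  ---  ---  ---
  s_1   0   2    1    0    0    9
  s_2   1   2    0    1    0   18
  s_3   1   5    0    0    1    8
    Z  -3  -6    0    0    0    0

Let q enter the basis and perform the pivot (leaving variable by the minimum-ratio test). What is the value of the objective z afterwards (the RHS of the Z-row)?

48/5

Ratio test on column q — row 1: 9/2 = 9/2; row 2: 18/2 = 9; row 3: 8/5 = 8/5. Minimum is 8/5 at row 3 (s_3 leaves); pivot element 5.
Pivot on row 3; the Z-row RHS becomes 0 − (-6)·(8/5) = 48/5.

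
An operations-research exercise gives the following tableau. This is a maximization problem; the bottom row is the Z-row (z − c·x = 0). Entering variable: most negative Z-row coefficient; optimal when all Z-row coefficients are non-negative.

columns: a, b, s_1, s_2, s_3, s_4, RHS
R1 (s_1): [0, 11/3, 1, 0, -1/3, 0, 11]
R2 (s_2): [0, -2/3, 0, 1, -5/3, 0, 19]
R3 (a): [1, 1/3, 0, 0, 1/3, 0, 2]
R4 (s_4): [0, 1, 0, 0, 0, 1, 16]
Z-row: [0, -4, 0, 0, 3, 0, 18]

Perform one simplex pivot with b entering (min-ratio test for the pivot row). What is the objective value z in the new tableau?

30

Ratio test on column b — row 1: 11/(11/3) = 3; row 2: entry -2/3 ≤ 0; row 3: 2/(1/3) = 6; row 4: 16/1 = 16. Minimum is 3 at row 1 (s_1 leaves); pivot element 11/3.
Pivot on row 1; the Z-row RHS becomes 18 − (-4)·3 = 30.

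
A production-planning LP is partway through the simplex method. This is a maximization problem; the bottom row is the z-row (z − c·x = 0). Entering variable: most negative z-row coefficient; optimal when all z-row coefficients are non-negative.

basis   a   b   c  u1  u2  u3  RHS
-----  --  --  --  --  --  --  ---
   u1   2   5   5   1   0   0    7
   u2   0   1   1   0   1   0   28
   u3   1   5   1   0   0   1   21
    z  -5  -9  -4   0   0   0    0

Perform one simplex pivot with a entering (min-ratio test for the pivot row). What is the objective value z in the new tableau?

Ratio test on column a — row 1: 7/2 = 7/2; row 2: entry 0 ≤ 0; row 3: 21/1 = 21. Minimum is 7/2 at row 1 (u1 leaves); pivot element 2.
Pivot on row 1; the z-row RHS becomes 0 − (-5)·(7/2) = 35/2.

35/2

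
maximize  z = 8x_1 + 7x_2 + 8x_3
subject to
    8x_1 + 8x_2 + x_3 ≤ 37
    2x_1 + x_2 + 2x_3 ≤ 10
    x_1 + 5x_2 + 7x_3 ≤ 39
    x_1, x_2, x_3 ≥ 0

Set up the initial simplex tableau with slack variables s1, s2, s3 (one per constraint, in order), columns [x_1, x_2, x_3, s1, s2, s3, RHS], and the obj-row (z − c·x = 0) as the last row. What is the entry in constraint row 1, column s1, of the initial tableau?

1

Slack s1 belongs to constraint 1; its column is the unit vector e_1, so the entry in row 1 is 1.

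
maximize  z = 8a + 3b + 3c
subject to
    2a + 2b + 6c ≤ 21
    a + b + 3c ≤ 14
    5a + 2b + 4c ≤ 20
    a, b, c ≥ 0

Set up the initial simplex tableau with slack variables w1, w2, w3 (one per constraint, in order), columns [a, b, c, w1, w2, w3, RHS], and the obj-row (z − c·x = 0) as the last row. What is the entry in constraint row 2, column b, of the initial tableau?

Constraint 2 has coefficient 1 on b.

1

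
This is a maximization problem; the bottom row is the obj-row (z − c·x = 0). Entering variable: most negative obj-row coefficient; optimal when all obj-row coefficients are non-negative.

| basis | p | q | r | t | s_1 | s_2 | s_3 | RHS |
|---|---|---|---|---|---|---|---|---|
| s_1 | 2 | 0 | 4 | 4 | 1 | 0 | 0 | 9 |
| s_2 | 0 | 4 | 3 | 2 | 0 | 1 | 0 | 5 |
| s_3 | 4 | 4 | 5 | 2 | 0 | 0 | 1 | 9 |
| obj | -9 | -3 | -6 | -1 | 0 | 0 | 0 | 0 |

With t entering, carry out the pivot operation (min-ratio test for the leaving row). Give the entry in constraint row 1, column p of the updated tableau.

1/2

Ratio test on column t — row 1: 9/4 = 9/4; row 2: 5/2 = 5/2; row 3: 9/2 = 9/2. Minimum is 9/4 at row 1 (s_1 leaves); pivot element 4.
Divide row 1 by 4; eliminate column t from the other rows.
In the new row 1, the p entry is the old entry divided by the pivot: 2/4 = 1/2.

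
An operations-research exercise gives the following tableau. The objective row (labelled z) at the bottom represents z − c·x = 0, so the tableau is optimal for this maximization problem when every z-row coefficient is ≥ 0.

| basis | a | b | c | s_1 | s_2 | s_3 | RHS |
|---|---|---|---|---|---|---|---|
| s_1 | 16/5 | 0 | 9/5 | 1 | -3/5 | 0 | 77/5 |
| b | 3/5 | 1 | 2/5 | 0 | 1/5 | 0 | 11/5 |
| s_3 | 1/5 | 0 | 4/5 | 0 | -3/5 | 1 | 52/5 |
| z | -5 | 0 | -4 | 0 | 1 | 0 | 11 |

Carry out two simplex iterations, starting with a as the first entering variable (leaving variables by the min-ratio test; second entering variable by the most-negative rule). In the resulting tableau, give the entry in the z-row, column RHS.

Ratio test on column a — row 1: (77/5)/(16/5) = 77/16; row 2: (11/5)/(3/5) = 11/3; row 3: (52/5)/(1/5) = 52. Minimum is 11/3 at row 2 (b leaves); pivot element 3/5.
Divide row 2 by 3/5; eliminate column a from the other rows.
Second iteration: most negative z-row entry is -2/3 in column c, so c enters.
Ratio test on column c — row 1: entry -1/3 ≤ 0; row 2: (11/3)/(2/3) = 11/2; row 3: (29/3)/(2/3) = 29/2. Minimum is 11/2 at row 2 (a leaves); pivot element 2/3.
Divide row 2 by 2/3; eliminate column c from the other rows.
After both pivots, the entry at the z-row, column RHS is 33.

33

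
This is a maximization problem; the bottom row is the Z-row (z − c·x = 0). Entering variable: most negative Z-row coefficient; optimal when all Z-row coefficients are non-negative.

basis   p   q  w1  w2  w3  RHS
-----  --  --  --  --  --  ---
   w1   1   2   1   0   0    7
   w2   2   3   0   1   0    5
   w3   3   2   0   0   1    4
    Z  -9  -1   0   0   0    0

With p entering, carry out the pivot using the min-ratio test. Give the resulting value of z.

12

Ratio test on column p — row 1: 7/1 = 7; row 2: 5/2 = 5/2; row 3: 4/3 = 4/3. Minimum is 4/3 at row 3 (w3 leaves); pivot element 3.
Pivot on row 3; the Z-row RHS becomes 0 − (-9)·(4/3) = 12.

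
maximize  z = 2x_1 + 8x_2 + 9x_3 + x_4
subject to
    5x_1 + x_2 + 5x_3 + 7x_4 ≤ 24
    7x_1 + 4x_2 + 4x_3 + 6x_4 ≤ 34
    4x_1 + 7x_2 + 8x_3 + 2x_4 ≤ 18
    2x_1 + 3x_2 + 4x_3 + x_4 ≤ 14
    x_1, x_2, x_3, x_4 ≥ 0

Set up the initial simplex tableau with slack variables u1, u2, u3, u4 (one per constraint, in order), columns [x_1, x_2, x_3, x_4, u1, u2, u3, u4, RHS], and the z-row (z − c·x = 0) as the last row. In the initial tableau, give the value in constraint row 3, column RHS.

The RHS of constraint 3 is b_3 = 18.

18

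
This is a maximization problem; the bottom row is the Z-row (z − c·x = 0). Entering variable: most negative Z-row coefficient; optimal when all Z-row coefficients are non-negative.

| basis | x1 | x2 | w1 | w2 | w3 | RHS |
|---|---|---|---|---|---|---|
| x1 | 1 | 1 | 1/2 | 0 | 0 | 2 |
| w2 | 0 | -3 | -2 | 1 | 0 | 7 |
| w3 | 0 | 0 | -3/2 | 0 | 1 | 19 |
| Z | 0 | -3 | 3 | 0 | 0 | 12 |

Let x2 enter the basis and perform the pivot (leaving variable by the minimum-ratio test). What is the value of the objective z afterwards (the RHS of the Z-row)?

18

Ratio test on column x2 — row 1: 2/1 = 2; row 2: entry -3 ≤ 0; row 3: entry 0 ≤ 0. Minimum is 2 at row 1 (x1 leaves); pivot element 1.
Pivot on row 1; the Z-row RHS becomes 12 − (-3)·2 = 18.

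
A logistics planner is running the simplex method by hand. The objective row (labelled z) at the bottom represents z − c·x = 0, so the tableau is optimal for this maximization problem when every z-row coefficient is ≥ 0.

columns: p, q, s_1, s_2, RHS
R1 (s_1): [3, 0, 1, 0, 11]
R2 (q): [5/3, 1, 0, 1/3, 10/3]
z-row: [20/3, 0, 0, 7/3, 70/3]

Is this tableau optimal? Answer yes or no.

yes

Every z-row coefficient is ≥ 0, so the tableau is optimal.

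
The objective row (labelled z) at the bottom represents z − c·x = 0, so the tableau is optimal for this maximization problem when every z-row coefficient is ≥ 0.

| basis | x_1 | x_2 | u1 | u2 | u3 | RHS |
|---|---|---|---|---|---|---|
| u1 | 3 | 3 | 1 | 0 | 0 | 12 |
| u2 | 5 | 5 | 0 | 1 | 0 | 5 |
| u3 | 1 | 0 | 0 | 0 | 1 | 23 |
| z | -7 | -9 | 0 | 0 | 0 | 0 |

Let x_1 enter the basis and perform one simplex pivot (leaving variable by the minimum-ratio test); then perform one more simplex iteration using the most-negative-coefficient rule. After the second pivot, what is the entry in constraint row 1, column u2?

Ratio test on column x_1 — row 1: 12/3 = 4; row 2: 5/5 = 1; row 3: 23/1 = 23. Minimum is 1 at row 2 (u2 leaves); pivot element 5.
Divide row 2 by 5; eliminate column x_1 from the other rows.
Second iteration: most negative z-row entry is -2 in column x_2, so x_2 enters.
Ratio test on column x_2 — row 1: entry 0 ≤ 0; row 2: 1/1 = 1; row 3: entry -1 ≤ 0. Minimum is 1 at row 2 (x_1 leaves); pivot element 1.
Divide row 2 by 1; eliminate column x_2 from the other rows.
After both pivots, the entry at constraint row 1, column u2 is -3/5.

-3/5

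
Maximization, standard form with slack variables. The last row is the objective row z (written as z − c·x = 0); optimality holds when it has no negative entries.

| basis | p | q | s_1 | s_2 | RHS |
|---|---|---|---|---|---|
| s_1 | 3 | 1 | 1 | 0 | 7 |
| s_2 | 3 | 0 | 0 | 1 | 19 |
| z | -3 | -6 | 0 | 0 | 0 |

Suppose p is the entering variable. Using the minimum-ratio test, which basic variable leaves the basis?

Column p entries and ratios — s_1: 7/3 = 7/3; s_2: 19/3 = 19/3.
Smallest ratio is 7/3 in the row of s_1, so s_1 leaves.

s_1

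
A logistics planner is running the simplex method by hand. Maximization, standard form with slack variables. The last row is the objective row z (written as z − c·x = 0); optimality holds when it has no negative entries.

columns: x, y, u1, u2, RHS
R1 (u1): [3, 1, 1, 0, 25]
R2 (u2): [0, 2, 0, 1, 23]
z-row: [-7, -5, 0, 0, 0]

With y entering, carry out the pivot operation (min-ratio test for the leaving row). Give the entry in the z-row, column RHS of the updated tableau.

Ratio test on column y — row 1: 25/1 = 25; row 2: 23/2 = 23/2. Minimum is 23/2 at row 2 (u2 leaves); pivot element 2.
Divide row 2 by 2; eliminate column y from the other rows.
z-row update in column RHS: 0 − (-5)·(23/2) = 115/2.

115/2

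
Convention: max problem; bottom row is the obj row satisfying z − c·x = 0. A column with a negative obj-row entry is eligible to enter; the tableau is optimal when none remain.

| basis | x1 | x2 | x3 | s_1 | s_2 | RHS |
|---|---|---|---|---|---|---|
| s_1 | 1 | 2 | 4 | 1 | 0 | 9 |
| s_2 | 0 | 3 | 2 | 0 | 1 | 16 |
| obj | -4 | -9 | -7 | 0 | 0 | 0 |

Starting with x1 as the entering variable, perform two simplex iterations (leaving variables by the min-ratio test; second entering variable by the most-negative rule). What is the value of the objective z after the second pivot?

Ratio test on column x1 — row 1: 9/1 = 9; row 2: entry 0 ≤ 0. Minimum is 9 at row 1 (s_1 leaves); pivot element 1.
Pivot on row 1; the obj-row RHS becomes 0 − (-4)·9 = 36.
Next entering variable (most negative obj-row entry -1): x2.
Ratio test on column x2 — row 1: 9/2 = 9/2; row 2: 16/3 = 16/3. Minimum is 9/2 at row 1 (x1 leaves); pivot element 2.
After the second pivot the obj-row RHS is 36 − (-1)·(9/2) = 81/2.

81/2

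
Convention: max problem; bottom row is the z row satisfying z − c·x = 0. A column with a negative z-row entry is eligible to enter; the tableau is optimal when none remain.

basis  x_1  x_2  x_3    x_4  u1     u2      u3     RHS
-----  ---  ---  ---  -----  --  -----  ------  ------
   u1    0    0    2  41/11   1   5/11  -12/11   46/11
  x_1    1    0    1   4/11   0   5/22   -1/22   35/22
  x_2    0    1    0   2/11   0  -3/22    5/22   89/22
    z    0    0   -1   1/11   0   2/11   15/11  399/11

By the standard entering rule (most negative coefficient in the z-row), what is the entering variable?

x_3

Negative z-row entries: x_3: -1.
The most negative is -1 in column x_3, so x_3 enters.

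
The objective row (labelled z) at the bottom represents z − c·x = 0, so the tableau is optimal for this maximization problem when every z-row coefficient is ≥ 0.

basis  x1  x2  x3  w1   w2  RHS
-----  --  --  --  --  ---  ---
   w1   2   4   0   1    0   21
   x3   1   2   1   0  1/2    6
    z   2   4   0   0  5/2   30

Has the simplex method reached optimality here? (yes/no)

Every z-row coefficient is ≥ 0, so the tableau is optimal.

yes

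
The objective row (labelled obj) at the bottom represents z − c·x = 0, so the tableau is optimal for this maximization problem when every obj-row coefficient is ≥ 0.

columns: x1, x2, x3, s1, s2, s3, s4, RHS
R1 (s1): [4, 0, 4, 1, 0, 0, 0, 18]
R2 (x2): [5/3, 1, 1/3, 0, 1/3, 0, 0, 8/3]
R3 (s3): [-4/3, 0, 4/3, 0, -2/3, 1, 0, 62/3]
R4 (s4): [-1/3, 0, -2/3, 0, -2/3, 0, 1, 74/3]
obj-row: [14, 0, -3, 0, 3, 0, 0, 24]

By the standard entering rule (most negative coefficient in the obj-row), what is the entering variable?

Negative obj-row entries: x3: -3.
The most negative is -3 in column x3, so x3 enters.

x3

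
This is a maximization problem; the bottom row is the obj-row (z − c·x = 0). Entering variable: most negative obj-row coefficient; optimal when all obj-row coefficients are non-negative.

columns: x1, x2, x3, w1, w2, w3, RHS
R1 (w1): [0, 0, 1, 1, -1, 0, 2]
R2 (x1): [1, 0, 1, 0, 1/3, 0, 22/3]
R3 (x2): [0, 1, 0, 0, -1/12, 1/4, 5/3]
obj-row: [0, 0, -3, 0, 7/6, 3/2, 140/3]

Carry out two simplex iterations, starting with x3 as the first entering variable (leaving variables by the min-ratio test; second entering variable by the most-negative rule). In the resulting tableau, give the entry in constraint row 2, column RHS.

4

Ratio test on column x3 — row 1: 2/1 = 2; row 2: (22/3)/1 = 22/3; row 3: entry 0 ≤ 0. Minimum is 2 at row 1 (w1 leaves); pivot element 1.
Divide row 1 by 1; eliminate column x3 from the other rows.
Second iteration: most negative obj-row entry is -11/6 in column w2, so w2 enters.
Ratio test on column w2 — row 1: entry -1 ≤ 0; row 2: (16/3)/(4/3) = 4; row 3: entry -1/12 ≤ 0. Minimum is 4 at row 2 (x1 leaves); pivot element 4/3.
Divide row 2 by 4/3; eliminate column w2 from the other rows.
After both pivots, the entry at constraint row 2, column RHS is 4.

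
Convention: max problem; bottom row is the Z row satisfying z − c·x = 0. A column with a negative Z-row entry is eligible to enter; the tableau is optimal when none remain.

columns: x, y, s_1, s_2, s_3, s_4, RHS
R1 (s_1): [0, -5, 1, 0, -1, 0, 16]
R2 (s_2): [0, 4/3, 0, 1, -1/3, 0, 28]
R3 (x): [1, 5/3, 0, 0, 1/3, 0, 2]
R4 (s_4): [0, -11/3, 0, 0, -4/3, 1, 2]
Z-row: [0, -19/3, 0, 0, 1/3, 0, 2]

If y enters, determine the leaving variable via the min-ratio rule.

x

Column y entries and ratios — s_1: -5 ≤ 0, skip; s_2: 28/(4/3) = 21; x: 2/(5/3) = 6/5; s_4: -11/3 ≤ 0, skip.
Smallest ratio is 6/5 in the row of x, so x leaves.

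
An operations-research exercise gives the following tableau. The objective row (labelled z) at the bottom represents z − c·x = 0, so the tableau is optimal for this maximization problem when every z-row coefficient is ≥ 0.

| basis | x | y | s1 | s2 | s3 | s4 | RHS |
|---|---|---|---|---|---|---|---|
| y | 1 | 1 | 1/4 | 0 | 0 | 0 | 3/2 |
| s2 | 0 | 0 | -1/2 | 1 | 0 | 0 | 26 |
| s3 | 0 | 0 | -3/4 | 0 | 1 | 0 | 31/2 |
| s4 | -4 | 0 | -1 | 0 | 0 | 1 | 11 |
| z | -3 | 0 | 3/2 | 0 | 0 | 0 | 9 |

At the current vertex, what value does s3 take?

31/2

s3 is basic (row 3); its value is the RHS of that row, 31/2.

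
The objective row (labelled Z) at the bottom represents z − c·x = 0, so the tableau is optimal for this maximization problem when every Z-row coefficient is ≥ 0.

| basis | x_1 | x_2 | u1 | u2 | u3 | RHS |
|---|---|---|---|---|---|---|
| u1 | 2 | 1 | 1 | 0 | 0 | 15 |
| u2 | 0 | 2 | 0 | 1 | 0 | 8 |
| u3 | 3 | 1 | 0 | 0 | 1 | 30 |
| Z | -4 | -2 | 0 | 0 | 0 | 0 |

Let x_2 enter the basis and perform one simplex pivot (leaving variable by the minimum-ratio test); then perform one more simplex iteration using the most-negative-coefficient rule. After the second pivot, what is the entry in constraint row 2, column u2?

1/2

Ratio test on column x_2 — row 1: 15/1 = 15; row 2: 8/2 = 4; row 3: 30/1 = 30. Minimum is 4 at row 2 (u2 leaves); pivot element 2.
Divide row 2 by 2; eliminate column x_2 from the other rows.
Second iteration: most negative Z-row entry is -4 in column x_1, so x_1 enters.
Ratio test on column x_1 — row 1: 11/2 = 11/2; row 2: entry 0 ≤ 0; row 3: 26/3 = 26/3. Minimum is 11/2 at row 1 (u1 leaves); pivot element 2.
Divide row 1 by 2; eliminate column x_1 from the other rows.
After both pivots, the entry at constraint row 2, column u2 is 1/2.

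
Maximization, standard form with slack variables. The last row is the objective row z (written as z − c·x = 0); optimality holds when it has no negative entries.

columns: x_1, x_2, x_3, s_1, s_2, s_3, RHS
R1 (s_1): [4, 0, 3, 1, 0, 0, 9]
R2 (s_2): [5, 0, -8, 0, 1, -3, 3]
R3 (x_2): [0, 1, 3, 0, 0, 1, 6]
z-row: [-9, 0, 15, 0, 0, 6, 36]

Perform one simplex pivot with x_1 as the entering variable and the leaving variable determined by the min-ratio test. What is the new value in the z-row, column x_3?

3/5

Ratio test on column x_1 — row 1: 9/4 = 9/4; row 2: 3/5 = 3/5; row 3: entry 0 ≤ 0. Minimum is 3/5 at row 2 (s_2 leaves); pivot element 5.
Divide row 2 by 5; eliminate column x_1 from the other rows.
z-row update in column x_3: 15 − (-9)·(-8/5) = 3/5.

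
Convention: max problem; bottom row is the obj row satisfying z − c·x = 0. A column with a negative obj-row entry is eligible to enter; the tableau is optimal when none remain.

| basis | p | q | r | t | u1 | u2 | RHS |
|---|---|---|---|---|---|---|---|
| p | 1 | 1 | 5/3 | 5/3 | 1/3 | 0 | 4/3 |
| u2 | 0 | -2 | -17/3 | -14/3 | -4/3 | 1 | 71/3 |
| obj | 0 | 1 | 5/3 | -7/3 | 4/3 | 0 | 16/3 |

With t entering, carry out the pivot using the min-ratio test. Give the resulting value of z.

Ratio test on column t — row 1: (4/3)/(5/3) = 4/5; row 2: entry -14/3 ≤ 0. Minimum is 4/5 at row 1 (p leaves); pivot element 5/3.
Pivot on row 1; the obj-row RHS becomes 16/3 − (-7/3)·(4/5) = 36/5.

36/5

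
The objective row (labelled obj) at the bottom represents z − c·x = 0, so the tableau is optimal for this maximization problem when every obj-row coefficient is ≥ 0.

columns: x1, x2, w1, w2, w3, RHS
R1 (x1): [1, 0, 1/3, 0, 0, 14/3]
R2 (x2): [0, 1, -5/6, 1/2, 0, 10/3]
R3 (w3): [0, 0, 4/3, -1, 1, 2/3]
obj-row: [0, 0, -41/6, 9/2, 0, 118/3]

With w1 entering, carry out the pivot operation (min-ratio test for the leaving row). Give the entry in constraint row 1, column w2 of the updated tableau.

1/4

Ratio test on column w1 — row 1: (14/3)/(1/3) = 14; row 2: entry -5/6 ≤ 0; row 3: (2/3)/(4/3) = 1/2. Minimum is 1/2 at row 3 (w3 leaves); pivot element 4/3.
Divide row 3 by 4/3; eliminate column w1 from the other rows.
Row 1 update in column w2: 0 − (1/3)·(-3/4) = 1/4.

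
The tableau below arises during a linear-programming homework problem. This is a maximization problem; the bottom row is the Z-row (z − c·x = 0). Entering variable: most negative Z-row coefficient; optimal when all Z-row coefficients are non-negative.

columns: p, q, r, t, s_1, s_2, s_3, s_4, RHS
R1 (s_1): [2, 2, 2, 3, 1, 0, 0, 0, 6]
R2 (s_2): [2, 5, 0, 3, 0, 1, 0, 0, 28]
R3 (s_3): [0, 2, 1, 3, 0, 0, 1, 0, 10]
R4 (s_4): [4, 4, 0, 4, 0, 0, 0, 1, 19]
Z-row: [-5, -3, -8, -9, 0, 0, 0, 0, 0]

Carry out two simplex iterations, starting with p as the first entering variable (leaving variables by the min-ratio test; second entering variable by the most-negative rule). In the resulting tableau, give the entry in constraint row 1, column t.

Ratio test on column p — row 1: 6/2 = 3; row 2: 28/2 = 14; row 3: entry 0 ≤ 0; row 4: 19/4 = 19/4. Minimum is 3 at row 1 (s_1 leaves); pivot element 2.
Divide row 1 by 2; eliminate column p from the other rows.
Second iteration: most negative Z-row entry is -3 in column r, so r enters.
Ratio test on column r — row 1: 3/1 = 3; row 2: entry -2 ≤ 0; row 3: 10/1 = 10; row 4: entry -4 ≤ 0. Minimum is 3 at row 1 (p leaves); pivot element 1.
Divide row 1 by 1; eliminate column r from the other rows.
After both pivots, the entry at constraint row 1, column t is 3/2.

3/2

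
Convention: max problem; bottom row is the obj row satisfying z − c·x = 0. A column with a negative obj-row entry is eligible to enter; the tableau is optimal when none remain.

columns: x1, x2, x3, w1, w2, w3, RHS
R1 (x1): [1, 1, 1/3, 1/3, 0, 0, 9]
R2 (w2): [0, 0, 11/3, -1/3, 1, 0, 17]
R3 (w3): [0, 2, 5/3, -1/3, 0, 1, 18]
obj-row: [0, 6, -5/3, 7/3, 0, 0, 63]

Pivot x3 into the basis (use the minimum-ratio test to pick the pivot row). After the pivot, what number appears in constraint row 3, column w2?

Ratio test on column x3 — row 1: 9/(1/3) = 27; row 2: 17/(11/3) = 51/11; row 3: 18/(5/3) = 54/5. Minimum is 51/11 at row 2 (w2 leaves); pivot element 11/3.
Divide row 2 by 11/3; eliminate column x3 from the other rows.
Row 3 update in column w2: 0 − (5/3)·(3/11) = -5/11.

-5/11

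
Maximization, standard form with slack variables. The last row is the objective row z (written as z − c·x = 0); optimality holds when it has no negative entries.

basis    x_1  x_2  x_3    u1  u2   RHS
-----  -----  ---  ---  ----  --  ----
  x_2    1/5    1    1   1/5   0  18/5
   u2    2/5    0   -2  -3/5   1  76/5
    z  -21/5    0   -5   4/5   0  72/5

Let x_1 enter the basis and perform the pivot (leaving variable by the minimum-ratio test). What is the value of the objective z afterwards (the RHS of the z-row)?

90

Ratio test on column x_1 — row 1: (18/5)/(1/5) = 18; row 2: (76/5)/(2/5) = 38. Minimum is 18 at row 1 (x_2 leaves); pivot element 1/5.
Pivot on row 1; the z-row RHS becomes 72/5 − (-21/5)·18 = 90.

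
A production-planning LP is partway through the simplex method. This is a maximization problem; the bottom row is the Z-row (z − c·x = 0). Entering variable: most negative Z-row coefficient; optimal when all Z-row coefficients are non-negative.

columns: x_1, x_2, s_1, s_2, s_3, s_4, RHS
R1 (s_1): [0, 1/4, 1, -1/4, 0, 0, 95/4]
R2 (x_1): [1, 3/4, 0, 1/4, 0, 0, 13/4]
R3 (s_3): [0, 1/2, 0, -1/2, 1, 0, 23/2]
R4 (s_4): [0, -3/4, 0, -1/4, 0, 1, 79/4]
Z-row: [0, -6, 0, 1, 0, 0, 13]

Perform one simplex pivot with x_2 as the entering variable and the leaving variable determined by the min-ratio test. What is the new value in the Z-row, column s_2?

3

Ratio test on column x_2 — row 1: (95/4)/(1/4) = 95; row 2: (13/4)/(3/4) = 13/3; row 3: (23/2)/(1/2) = 23; row 4: entry -3/4 ≤ 0. Minimum is 13/3 at row 2 (x_1 leaves); pivot element 3/4.
Divide row 2 by 3/4; eliminate column x_2 from the other rows.
Z-row update in column s_2: 1 − (-6)·(1/3) = 3.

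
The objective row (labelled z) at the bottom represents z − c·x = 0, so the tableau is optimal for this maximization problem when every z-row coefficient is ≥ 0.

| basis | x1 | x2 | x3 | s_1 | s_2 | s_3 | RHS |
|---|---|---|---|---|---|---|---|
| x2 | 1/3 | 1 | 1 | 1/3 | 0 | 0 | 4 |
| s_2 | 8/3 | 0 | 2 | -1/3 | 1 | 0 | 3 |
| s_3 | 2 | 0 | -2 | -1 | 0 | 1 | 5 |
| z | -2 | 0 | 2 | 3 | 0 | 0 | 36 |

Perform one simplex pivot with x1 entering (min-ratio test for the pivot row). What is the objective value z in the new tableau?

153/4

Ratio test on column x1 — row 1: 4/(1/3) = 12; row 2: 3/(8/3) = 9/8; row 3: 5/2 = 5/2. Minimum is 9/8 at row 2 (s_2 leaves); pivot element 8/3.
Pivot on row 2; the z-row RHS becomes 36 − (-2)·(9/8) = 153/4.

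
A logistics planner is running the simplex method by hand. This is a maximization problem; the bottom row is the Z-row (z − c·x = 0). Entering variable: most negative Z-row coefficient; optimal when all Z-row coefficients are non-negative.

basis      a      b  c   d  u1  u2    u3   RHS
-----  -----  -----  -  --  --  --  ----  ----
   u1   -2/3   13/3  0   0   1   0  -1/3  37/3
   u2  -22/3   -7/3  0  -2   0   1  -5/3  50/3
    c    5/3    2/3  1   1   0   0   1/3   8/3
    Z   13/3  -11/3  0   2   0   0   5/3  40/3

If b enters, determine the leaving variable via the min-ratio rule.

Column b entries and ratios — u1: (37/3)/(13/3) = 37/13; u2: -7/3 ≤ 0, skip; c: (8/3)/(2/3) = 4.
Smallest ratio is 37/13 in the row of u1, so u1 leaves.

u1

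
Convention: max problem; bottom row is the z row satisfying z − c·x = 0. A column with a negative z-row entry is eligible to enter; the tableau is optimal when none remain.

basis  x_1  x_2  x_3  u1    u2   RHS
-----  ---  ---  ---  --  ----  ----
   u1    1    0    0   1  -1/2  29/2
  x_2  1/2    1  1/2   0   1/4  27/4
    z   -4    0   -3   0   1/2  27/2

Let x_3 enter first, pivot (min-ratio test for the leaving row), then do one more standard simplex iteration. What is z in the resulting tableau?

135/2

Ratio test on column x_3 — row 1: entry 0 ≤ 0; row 2: (27/4)/(1/2) = 27/2. Minimum is 27/2 at row 2 (x_2 leaves); pivot element 1/2.
Pivot on row 2; the z-row RHS becomes 27/2 − (-3)·(27/2) = 54.
Next entering variable (most negative z-row entry -1): x_1.
Ratio test on column x_1 — row 1: (29/2)/1 = 29/2; row 2: (27/2)/1 = 27/2. Minimum is 27/2 at row 2 (x_3 leaves); pivot element 1.
After the second pivot the z-row RHS is 54 − (-1)·(27/2) = 135/2.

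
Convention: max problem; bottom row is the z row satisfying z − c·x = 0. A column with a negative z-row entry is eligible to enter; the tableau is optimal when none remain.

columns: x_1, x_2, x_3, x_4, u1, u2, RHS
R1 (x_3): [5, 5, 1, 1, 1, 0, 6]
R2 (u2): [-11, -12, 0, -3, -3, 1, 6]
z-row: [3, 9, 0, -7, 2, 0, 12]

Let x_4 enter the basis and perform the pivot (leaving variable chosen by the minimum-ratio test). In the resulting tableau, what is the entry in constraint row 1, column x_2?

5

Ratio test on column x_4 — row 1: 6/1 = 6; row 2: entry -3 ≤ 0. Minimum is 6 at row 1 (x_3 leaves); pivot element 1.
Divide row 1 by 1; eliminate column x_4 from the other rows.
In the new row 1, the x_2 entry is the old entry divided by the pivot: 5/1 = 5.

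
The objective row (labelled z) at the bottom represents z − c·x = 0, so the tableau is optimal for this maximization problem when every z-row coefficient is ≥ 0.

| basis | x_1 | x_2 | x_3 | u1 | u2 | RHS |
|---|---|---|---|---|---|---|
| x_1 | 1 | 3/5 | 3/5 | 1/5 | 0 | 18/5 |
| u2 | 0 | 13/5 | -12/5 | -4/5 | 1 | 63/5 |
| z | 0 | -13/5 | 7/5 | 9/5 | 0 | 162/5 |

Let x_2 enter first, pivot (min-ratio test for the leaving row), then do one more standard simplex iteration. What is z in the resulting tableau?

228/5

Ratio test on column x_2 — row 1: (18/5)/(3/5) = 6; row 2: (63/5)/(13/5) = 63/13. Minimum is 63/13 at row 2 (u2 leaves); pivot element 13/5.
Pivot on row 2; the z-row RHS becomes 162/5 − (-13/5)·(63/13) = 45.
Next entering variable (most negative z-row entry -1): x_3.
Ratio test on column x_3 — row 1: (9/13)/(15/13) = 3/5; row 2: entry -12/13 ≤ 0. Minimum is 3/5 at row 1 (x_1 leaves); pivot element 15/13.
After the second pivot the z-row RHS is 45 − (-1)·(3/5) = 228/5.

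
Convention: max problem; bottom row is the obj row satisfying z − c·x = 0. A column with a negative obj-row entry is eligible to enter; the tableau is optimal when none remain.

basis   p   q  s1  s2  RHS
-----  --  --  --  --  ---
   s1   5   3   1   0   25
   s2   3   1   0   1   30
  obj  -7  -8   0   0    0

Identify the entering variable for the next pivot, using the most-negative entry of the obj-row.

Negative obj-row entries: p: -7, q: -8.
The most negative is -8 in column q, so q enters.

q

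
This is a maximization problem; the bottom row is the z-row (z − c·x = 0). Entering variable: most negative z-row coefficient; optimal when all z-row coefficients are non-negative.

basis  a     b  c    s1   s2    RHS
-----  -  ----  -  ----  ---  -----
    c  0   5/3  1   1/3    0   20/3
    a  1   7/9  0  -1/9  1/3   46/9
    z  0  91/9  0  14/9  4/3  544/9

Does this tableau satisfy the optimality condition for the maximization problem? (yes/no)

Every z-row coefficient is ≥ 0, so the tableau is optimal.

yes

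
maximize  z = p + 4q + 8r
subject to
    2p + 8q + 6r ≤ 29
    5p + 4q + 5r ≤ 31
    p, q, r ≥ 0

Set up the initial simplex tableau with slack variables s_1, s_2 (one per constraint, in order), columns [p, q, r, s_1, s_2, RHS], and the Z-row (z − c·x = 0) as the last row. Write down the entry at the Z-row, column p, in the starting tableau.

The Z-row carries the negated objective coefficients: the p entry is -1.

-1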